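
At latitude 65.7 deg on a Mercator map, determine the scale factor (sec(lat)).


SF = 1 / cos(65.7) = 1 / 0.411514 = 2.43

2.43


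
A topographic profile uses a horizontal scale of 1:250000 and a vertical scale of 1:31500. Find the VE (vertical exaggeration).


VE = horizontal_scale / vertical_scale = 250000 / 31500 ≈ 7.9

7.9x


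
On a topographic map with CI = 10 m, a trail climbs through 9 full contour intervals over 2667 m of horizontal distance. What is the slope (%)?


elevation change = 9 * 10 = 90 m
slope = 90 / 2667 * 100 = 3.4%

3.4%


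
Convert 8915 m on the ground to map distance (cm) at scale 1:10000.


map_cm = 8915 * 100 / 10000 = 89.15 cm

89.15 cm


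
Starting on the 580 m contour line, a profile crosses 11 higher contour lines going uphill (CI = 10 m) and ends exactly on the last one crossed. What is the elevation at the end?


elevation = 580 + 11 * 10 = 690 m

690 m


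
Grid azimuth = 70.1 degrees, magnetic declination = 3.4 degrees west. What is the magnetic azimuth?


magnetic azimuth = grid azimuth - declination (east +ve)
mag_az = 70.1 - -3.4 = 73.5 degrees

73.5 degrees


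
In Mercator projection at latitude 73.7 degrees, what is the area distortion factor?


area_distortion = 1/cos^2(73.7) = 12.695

12.695


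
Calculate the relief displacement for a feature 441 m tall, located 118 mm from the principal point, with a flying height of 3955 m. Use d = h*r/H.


d = h * r / H = 441 * 118 / 3955 = 13.16 mm

13.16 mm


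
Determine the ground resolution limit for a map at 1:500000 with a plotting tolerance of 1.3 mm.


ground = 1.3 mm * 500000 / 1000 = 650.0 m

650.0 m


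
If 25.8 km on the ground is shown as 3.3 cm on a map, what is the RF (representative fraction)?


ground = 25.8 km = 2580000 cm; RF denominator = ground / map = 2580000 / 3.3 ≈ 781818; RF = 1:781818

1:781818


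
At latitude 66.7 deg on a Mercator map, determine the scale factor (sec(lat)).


SF = 1 / cos(66.7) = 1 / 0.395546 = 2.528

2.528


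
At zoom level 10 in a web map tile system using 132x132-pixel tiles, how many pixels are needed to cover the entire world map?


tiles per axis = 2^10 = 1024
total tiles = 1024^2 = 1048576
pixels per axis = 1024 * 132 = 135168
total pixels = 135168^2 = 18270388224

18270388224 pixels


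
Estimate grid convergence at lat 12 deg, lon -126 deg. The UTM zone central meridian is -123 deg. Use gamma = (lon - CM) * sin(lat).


gamma = (-126 - -123) * sin(12) = -3 * 0.207912 = -0.624 degrees

-0.624 degrees


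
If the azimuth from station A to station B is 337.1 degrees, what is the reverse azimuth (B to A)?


back azimuth = (337.1 + 180) mod 360 = 157.1 degrees

157.1 degrees


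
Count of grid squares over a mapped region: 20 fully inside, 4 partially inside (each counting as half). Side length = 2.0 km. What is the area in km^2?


effective squares = 20 + 4 * 0.5 = 22.0
area = 22.0 * 4.0 = 88.0 km^2

88.0 km^2


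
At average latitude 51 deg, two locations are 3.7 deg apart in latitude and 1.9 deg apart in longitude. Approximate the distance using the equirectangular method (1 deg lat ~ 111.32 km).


dlat_km = 3.7 * 111.32 = 411.884
dlon_km = 1.9 * 111.32 * cos(51) ≈ 133.106
dist = sqrt(411.884^2 + 133.106^2) ≈ 432.9 km

432.9 km


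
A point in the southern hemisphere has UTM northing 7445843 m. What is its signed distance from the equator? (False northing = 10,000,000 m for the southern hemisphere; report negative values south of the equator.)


For southern: actual = 7445843 - 10000000 = -2554157 m

-2554157 m


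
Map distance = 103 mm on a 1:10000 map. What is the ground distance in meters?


ground = 103 mm * 10000 / 1000 = 1030.0 m

1030.0 m


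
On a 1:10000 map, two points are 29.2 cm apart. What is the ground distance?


ground = 29.2 cm * 10000 / 100 = 2920.0 m = 2.92 km

2.92 km


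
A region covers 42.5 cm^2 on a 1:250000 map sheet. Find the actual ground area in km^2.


ground_area = 42.5 * (250000/100)^2 = 265625000.0 m^2 = 265.625 km^2

265.625 km^2


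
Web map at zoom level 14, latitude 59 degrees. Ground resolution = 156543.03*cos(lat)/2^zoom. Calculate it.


res = 156543.03 * cos(59) / 2^14 = 156543.03 * 0.51503807 / 16384 = 4.92 m/pixel

4.92 m/pixel


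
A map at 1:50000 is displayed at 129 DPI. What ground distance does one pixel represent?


pixel_cm = 2.54 / 129 ≈ 0.01969 cm
ground = pixel_cm * 50000 / 100 = 2.54 * 50000 / (129 * 100) = 127000 / 12900 ≈ 9.84 m

9.84 m


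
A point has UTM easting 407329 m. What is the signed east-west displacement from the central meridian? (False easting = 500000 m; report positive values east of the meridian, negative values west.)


displacement = 407329 - 500000 = -92671 m

-92671 m


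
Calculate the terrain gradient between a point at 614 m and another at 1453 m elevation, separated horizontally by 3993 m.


gradient = (1453 - 614) / 3993 = 839 / 3993 = 0.2101

0.2101


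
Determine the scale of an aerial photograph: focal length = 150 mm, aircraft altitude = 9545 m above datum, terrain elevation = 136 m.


scale = f / (H - h) = 150 mm / 9409 m = 150 / 9409000 = 1:62727

1:62727


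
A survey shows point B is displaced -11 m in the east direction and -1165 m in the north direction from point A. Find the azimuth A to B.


az = atan2(-11, -1165) = -179.5 deg
adjusted to 0-360: 180.5 degrees

180.5 degrees


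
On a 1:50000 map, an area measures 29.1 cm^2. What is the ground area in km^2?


ground_area = 29.1 * (50000/100)^2 = 7275000.0 m^2 = 7.275 km^2

7.275 km^2


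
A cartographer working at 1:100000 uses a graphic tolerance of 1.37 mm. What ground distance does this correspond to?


ground = 1.37 mm * 100000 / 1000 = 137.0 m

137.0 m


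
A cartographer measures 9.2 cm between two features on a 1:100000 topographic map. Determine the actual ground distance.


ground = 9.2 cm * 100000 / 100 = 9200.0 m = 9.2 km

9.2 km


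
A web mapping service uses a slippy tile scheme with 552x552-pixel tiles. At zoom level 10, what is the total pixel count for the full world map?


tiles per axis = 2^10 = 1024
total tiles = 1024^2 = 1048576
pixels per axis = 1024 * 552 = 565248
total pixels = 565248^2 = 319505301504

319505301504 pixels


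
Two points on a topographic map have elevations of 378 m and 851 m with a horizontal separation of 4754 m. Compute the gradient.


gradient = (851 - 378) / 4754 = 473 / 4754 = 0.0995

0.0995


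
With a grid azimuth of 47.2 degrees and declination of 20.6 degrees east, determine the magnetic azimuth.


magnetic azimuth = grid azimuth - declination (east +ve)
mag_az = 47.2 - 20.6 = 26.6 degrees

26.6 degrees


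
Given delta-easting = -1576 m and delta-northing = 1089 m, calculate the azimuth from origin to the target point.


az = atan2(-1576, 1089) = -55.4 deg
adjusted to 0-360: 304.6 degrees

304.6 degrees


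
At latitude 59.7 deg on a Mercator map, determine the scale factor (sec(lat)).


SF = 1 / cos(59.7) = 1 / 0.504528 = 1.982

1.982


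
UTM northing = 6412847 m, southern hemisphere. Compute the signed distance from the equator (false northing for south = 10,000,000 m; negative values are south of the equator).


For southern: actual = 6412847 - 10000000 = -3587153 m

-3587153 m


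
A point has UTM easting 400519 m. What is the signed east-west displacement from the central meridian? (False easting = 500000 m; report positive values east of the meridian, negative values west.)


displacement = 400519 - 500000 = -99481 m

-99481 m


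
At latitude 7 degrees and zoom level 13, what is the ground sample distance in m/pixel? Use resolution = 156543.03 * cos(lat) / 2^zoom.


res = 156543.03 * cos(7) / 2^13 = 156543.03 * 0.99254615 / 8192 = 18.97 m/pixel

18.97 m/pixel


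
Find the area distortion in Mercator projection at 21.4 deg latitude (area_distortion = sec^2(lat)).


area_distortion = 1/cos^2(21.4) = 1.154

1.154


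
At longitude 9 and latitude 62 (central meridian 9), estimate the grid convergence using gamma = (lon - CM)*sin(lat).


gamma = (9 - 9) * sin(62) = 0 * 0.882948 = 0.0 degrees

0.0 degrees


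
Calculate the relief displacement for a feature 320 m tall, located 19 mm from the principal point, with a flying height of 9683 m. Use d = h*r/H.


d = h * r / H = 320 * 19 / 9683 = 0.63 mm

0.63 mm


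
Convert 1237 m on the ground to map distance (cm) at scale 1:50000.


map_cm = 1237 * 100 / 50000 = 2.474 cm ≈ 2.47 cm

2.47 cm


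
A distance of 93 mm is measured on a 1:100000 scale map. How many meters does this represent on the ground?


ground = 93 mm * 100000 / 1000 = 9300.0 m

9300.0 m


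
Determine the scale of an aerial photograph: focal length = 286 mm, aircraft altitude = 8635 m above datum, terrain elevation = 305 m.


scale = f / (H - h) = 286 mm / 8330 m = 286 / 8330000 = 1:29126

1:29126


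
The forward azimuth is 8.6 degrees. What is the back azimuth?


back azimuth = (8.6 + 180) mod 360 = 188.6 degrees

188.6 degrees


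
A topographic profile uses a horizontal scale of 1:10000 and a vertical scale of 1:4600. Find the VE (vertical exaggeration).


VE = horizontal_scale / vertical_scale = 10000 / 4600 ≈ 2.2

2.2x


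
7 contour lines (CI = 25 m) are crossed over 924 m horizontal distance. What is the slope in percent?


elevation change = 7 * 25 = 175 m
slope = 175 / 924 * 100 = 18.9%

18.9%


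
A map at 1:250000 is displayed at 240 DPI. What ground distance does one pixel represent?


pixel_cm = 2.54 / 240 ≈ 0.010583 cm
ground = pixel_cm * 250000 / 100 = 2.54 * 250000 / (240 * 100) = 635000 / 24000 ≈ 26.46 m

26.46 m


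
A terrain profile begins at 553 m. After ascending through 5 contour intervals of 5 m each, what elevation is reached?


elevation = 553 + 5 * 5 = 578 m

578 m


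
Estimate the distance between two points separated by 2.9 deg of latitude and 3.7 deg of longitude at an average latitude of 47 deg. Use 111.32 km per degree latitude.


dlat_km = 2.9 * 111.32 = 322.828
dlon_km = 3.7 * 111.32 * cos(47) ≈ 280.904
dist = sqrt(322.828^2 + 280.904^2) ≈ 427.9 km

427.9 km


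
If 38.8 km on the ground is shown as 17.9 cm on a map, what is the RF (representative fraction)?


ground = 38.8 km = 3880000 cm; RF denominator = ground / map = 3880000 / 17.9 ≈ 216760; RF = 1:216760

1:216760


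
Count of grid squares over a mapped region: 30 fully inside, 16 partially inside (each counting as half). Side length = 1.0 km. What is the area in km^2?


effective squares = 30 + 16 * 0.5 = 38.0
area = 38.0 * 1.0 = 38.0 km^2

38.0 km^2


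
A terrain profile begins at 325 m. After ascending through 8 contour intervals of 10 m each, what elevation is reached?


elevation = 325 + 8 * 10 = 405 m

405 m


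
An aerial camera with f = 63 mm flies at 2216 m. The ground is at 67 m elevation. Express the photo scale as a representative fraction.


scale = f / (H - h) = 63 mm / 2149 m = 63 / 2149000 = 1:34111

1:34111


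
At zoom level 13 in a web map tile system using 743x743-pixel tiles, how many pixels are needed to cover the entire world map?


tiles per axis = 2^13 = 8192
total tiles = 8192^2 = 67108864
pixels per axis = 8192 * 743 = 6086656
total pixels = 6086656^2 = 37047381262336

37047381262336 pixels


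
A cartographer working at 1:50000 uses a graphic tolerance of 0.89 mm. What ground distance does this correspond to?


ground = 0.89 mm * 50000 / 1000 = 44.5 m

44.5 m


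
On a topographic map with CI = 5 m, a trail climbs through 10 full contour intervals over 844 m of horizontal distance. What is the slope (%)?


elevation change = 10 * 5 = 50 m
slope = 50 / 844 * 100 = 5.9%

5.9%


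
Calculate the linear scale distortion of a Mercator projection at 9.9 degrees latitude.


SF = 1 / cos(9.9) = 1 / 0.985109 = 1.015

1.015


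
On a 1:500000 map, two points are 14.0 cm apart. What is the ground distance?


ground = 14.0 cm * 500000 / 100 = 70000.0 m = 70.0 km

70.0 km


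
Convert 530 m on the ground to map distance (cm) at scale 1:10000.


map_cm = 530 * 100 / 10000 = 5.3 cm

5.3 cm


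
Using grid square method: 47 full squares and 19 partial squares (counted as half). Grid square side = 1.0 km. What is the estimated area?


effective squares = 47 + 19 * 0.5 = 56.5
area = 56.5 * 1.0 = 56.5 km^2

56.5 km^2


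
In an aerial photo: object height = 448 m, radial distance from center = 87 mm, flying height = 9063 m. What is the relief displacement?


d = h * r / H = 448 * 87 / 9063 = 4.3 mm

4.3 mm


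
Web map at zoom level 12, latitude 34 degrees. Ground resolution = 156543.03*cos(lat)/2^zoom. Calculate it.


res = 156543.03 * cos(34) / 2^12 = 156543.03 * 0.82903757 / 4096 = 31.68 m/pixel

31.68 m/pixel


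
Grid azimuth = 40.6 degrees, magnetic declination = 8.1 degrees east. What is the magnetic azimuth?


magnetic azimuth = grid azimuth - declination (east +ve)
mag_az = 40.6 - 8.1 = 32.5 degrees

32.5 degrees


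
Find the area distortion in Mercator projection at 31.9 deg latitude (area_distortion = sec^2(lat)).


area_distortion = 1/cos^2(31.9) = 1.387

1.387


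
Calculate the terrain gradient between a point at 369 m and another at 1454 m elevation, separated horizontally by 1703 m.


gradient = (1454 - 369) / 1703 = 1085 / 1703 = 0.6371

0.6371


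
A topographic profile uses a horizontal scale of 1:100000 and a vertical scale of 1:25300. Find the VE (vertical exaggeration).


VE = horizontal_scale / vertical_scale = 100000 / 25300 ≈ 4.0

4.0x


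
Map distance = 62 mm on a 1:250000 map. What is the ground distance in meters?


ground = 62 mm * 250000 / 1000 = 15500.0 m

15500.0 m


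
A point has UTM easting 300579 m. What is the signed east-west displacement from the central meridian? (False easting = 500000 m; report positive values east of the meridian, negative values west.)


displacement = 300579 - 500000 = -199421 m

-199421 m


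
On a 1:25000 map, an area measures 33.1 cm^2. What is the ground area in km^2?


ground_area = 33.1 * (25000/100)^2 = 2068750.0 m^2 = 2.06875 km^2 ≈ 2.069 km^2

2.069 km^2


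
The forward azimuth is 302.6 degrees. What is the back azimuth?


back azimuth = (302.6 + 180) mod 360 = 122.6 degrees

122.6 degrees


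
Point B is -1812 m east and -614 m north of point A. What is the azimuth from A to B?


az = atan2(-1812, -614) = -108.7 deg
adjusted to 0-360: 251.3 degrees

251.3 degrees


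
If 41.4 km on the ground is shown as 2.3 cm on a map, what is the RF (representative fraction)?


ground = 41.4 km = 4140000 cm; RF denominator = ground / map = 4140000 / 2.3 = 1800000; RF = 1:1800000

1:1800000


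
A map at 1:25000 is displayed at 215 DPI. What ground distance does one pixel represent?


pixel_cm = 2.54 / 215 ≈ 0.011814 cm
ground = pixel_cm * 25000 / 100 = 2.54 * 25000 / (215 * 100) = 63500 / 21500 ≈ 2.95 m

2.95 m


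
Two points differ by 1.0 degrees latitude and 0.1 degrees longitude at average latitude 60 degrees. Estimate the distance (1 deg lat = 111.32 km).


dlat_km = 1.0 * 111.32 = 111.32
dlon_km = 0.1 * 111.32 * cos(60) ≈ 5.566
dist = sqrt(111.32^2 + 5.566^2) ≈ 111.5 km

111.5 km


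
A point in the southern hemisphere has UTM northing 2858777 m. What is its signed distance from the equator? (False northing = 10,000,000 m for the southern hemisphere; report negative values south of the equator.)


For southern: actual = 2858777 - 10000000 = -7141223 m

-7141223 m


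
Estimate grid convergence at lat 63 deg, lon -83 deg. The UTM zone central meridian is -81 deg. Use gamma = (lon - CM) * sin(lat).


gamma = (-83 - -81) * sin(63) = -2 * 0.891007 = -1.782 degrees

-1.782 degrees


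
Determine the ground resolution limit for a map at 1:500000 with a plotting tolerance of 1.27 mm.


ground = 1.27 mm * 500000 / 1000 = 635.0 m

635.0 m


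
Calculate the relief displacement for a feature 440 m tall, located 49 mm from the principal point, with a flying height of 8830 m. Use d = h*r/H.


d = h * r / H = 440 * 49 / 8830 = 2.44 mm

2.44 mm


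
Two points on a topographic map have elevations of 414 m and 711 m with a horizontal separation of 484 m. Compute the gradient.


gradient = (711 - 414) / 484 = 297 / 484 = 0.6136

0.6136


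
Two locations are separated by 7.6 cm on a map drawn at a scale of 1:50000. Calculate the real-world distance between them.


ground = 7.6 cm * 50000 / 100 = 3800.0 m = 3.8 km

3.8 km


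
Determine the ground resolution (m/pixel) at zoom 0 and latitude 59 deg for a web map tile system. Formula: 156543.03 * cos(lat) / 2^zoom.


res = 156543.03 * cos(59) / 2^0 = 156543.03 * 0.51503807 / 1 = 80625.62 m/pixel

80625.62 m/pixel


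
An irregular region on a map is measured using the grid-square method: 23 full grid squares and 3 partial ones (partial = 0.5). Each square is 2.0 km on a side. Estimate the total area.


effective squares = 23 + 3 * 0.5 = 24.5
area = 24.5 * 4.0 = 98.0 km^2

98.0 km^2


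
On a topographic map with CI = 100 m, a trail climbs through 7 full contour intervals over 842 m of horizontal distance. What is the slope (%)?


elevation change = 7 * 100 = 700 m
slope = 700 / 842 * 100 = 83.1%

83.1%


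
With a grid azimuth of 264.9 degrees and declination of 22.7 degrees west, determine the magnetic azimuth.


magnetic azimuth = grid azimuth - declination (east +ve)
mag_az = 264.9 - -22.7 = 287.6 degrees

287.6 degrees


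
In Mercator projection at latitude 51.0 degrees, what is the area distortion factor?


area_distortion = 1/cos^2(51.0) = 2.525

2.525


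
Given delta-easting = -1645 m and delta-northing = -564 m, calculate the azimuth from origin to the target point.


az = atan2(-1645, -564) = -108.9 deg
adjusted to 0-360: 251.1 degrees

251.1 degrees


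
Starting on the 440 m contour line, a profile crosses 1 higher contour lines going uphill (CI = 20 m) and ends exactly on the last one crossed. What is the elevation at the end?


elevation = 440 + 1 * 20 = 460 m

460 m


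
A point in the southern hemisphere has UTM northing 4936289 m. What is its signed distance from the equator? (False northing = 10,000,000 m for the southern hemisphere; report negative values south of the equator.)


For southern: actual = 4936289 - 10000000 = -5063711 m

-5063711 m


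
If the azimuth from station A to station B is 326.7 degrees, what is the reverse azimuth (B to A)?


back azimuth = (326.7 + 180) mod 360 = 146.7 degrees

146.7 degrees


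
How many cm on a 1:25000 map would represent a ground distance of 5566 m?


map_cm = 5566 * 100 / 25000 = 22.264 cm ≈ 22.26 cm

22.26 cm


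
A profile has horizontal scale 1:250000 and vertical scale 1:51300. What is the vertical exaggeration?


VE = horizontal_scale / vertical_scale = 250000 / 51300 ≈ 4.9

4.9x


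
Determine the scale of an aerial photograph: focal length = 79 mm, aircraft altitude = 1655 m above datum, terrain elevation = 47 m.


scale = f / (H - h) = 79 mm / 1608 m = 79 / 1608000 = 1:20354

1:20354


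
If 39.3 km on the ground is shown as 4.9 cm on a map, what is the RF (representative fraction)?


ground = 39.3 km = 3930000 cm; RF denominator = ground / map = 3930000 / 4.9 ≈ 802041; RF = 1:802041

1:802041


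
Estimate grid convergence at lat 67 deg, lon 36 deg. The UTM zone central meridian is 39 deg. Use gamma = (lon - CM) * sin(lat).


gamma = (36 - 39) * sin(67) = -3 * 0.920505 = -2.762 degrees

-2.762 degrees


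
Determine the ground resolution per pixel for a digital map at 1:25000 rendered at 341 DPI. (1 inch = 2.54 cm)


pixel_cm = 2.54 / 341 ≈ 0.007449 cm
ground = pixel_cm * 25000 / 100 = 2.54 * 25000 / (341 * 100) = 63500 / 34100 ≈ 1.86 m

1.86 m


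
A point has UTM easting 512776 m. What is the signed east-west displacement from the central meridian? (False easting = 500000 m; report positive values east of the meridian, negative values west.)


displacement = 512776 - 500000 = 12776 m

12776 m


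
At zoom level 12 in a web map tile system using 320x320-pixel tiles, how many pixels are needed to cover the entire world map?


tiles per axis = 2^12 = 4096
total tiles = 4096^2 = 16777216
pixels per axis = 4096 * 320 = 1310720
total pixels = 1310720^2 = 1717986918400

1717986918400 pixels


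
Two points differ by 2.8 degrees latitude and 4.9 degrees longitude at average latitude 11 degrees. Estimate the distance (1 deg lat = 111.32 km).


dlat_km = 2.8 * 111.32 = 311.696
dlon_km = 4.9 * 111.32 * cos(11) ≈ 535.446
dist = sqrt(311.696^2 + 535.446^2) ≈ 619.6 km

619.6 km


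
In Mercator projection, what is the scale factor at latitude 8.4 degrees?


SF = 1 / cos(8.4) = 1 / 0.989272 = 1.011

1.011


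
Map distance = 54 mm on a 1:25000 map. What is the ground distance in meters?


ground = 54 mm * 25000 / 1000 = 1350.0 m

1350.0 m


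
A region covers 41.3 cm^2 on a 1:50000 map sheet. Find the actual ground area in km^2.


ground_area = 41.3 * (50000/100)^2 = 10325000.0 m^2 = 10.325 km^2

10.325 km^2


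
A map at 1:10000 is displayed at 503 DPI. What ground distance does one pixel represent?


pixel_cm = 2.54 / 503 ≈ 0.00505 cm
ground = pixel_cm * 10000 / 100 = 2.54 * 10000 / (503 * 100) = 25400 / 50300 ≈ 0.5 m

0.5 m


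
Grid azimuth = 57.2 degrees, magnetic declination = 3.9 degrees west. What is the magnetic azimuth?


magnetic azimuth = grid azimuth - declination (east +ve)
mag_az = 57.2 - -3.9 = 61.1 degrees

61.1 degrees


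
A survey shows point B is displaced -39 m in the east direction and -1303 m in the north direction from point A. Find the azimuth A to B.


az = atan2(-39, -1303) = -178.3 deg
adjusted to 0-360: 181.7 degrees

181.7 degrees


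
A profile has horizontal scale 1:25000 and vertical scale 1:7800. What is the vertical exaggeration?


VE = horizontal_scale / vertical_scale = 25000 / 7800 ≈ 3.2

3.2x


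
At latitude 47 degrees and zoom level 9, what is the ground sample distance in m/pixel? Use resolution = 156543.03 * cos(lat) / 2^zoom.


res = 156543.03 * cos(47) / 2^9 = 156543.03 * 0.68199836 / 512 = 208.52 m/pixel

208.52 m/pixel


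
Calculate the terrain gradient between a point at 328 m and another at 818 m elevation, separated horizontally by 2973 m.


gradient = (818 - 328) / 2973 = 490 / 2973 = 0.1648

0.1648


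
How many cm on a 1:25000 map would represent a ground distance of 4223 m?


map_cm = 4223 * 100 / 25000 = 16.892 cm ≈ 16.89 cm

16.89 cm


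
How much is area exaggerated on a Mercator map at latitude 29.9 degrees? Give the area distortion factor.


area_distortion = 1/cos^2(29.9) = 1.331

1.331


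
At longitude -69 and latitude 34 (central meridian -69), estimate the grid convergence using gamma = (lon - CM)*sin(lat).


gamma = (-69 - -69) * sin(34) = 0 * 0.559193 = 0.0 degrees

0.0 degrees


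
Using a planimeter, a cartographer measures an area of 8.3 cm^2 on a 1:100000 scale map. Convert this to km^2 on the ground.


ground_area = 8.3 * (100000/100)^2 = 8300000.0 m^2 = 8.3 km^2

8.3 km^2


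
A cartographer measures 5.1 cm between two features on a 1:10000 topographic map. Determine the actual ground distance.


ground = 5.1 cm * 10000 / 100 = 510.0 m

510.0 m


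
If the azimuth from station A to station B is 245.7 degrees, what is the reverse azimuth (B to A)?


back azimuth = (245.7 + 180) mod 360 = 65.7 degrees

65.7 degrees


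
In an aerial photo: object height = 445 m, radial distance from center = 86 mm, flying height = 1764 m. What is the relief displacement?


d = h * r / H = 445 * 86 / 1764 = 21.7 mm

21.7 mm


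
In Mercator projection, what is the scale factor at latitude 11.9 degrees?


SF = 1 / cos(11.9) = 1 / 0.978509 = 1.022

1.022


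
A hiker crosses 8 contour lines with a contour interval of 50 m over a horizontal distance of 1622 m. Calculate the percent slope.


elevation change = 8 * 50 = 400 m
slope = 400 / 1622 * 100 = 24.7%

24.7%


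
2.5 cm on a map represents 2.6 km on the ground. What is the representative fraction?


ground = 2.6 km = 260000 cm; RF denominator = ground / map = 260000 / 2.5 = 104000; RF = 1:104000

1:104000


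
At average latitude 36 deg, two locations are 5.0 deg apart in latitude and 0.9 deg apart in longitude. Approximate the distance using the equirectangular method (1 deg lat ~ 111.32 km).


dlat_km = 5.0 * 111.32 = 556.6
dlon_km = 0.9 * 111.32 * cos(36) ≈ 81.054
dist = sqrt(556.6^2 + 81.054^2) ≈ 562.5 km

562.5 km


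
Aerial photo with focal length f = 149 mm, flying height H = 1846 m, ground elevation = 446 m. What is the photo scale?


scale = f / (H - h) = 149 mm / 1400 m = 149 / 1400000 = 1:9396

1:9396


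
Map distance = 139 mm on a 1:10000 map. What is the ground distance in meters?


ground = 139 mm * 10000 / 1000 = 1390.0 m

1390.0 m


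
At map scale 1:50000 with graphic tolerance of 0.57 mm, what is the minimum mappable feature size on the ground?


ground = 0.57 mm * 50000 / 1000 = 28.5 m

28.5 m


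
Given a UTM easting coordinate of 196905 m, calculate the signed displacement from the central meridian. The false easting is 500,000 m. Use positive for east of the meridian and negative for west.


displacement = 196905 - 500000 = -303095 m

-303095 m


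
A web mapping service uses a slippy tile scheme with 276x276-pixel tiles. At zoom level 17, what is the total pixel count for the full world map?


tiles per axis = 2^17 = 131072
total tiles = 131072^2 = 17179869184
pixels per axis = 131072 * 276 = 36175872
total pixels = 36175872^2 = 1308693714960384

1308693714960384 pixels


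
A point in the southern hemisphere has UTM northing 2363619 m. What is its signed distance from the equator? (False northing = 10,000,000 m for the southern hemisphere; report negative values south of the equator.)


For southern: actual = 2363619 - 10000000 = -7636381 m

-7636381 m


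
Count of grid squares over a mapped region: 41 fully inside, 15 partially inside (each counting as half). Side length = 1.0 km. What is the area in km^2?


effective squares = 41 + 15 * 0.5 = 48.5
area = 48.5 * 1.0 = 48.5 km^2

48.5 km^2


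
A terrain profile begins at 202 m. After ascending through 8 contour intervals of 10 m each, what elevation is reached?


elevation = 202 + 8 * 10 = 282 m

282 m


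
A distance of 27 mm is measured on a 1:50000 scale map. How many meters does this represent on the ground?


ground = 27 mm * 50000 / 1000 = 1350.0 m

1350.0 m


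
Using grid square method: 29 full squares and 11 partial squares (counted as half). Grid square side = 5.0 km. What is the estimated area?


effective squares = 29 + 11 * 0.5 = 34.5
area = 34.5 * 25.0 = 862.5 km^2

862.5 km^2


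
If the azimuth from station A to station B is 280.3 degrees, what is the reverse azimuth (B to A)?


back azimuth = (280.3 + 180) mod 360 = 100.3 degrees

100.3 degrees


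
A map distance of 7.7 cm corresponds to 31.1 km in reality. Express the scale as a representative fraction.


ground = 31.1 km = 3110000 cm; RF denominator = ground / map = 3110000 / 7.7 ≈ 403896; RF = 1:403896

1:403896


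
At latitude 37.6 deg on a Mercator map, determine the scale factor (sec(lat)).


SF = 1 / cos(37.6) = 1 / 0.79229 = 1.262

1.262


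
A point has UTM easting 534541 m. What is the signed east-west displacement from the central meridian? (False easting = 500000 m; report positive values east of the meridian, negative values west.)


displacement = 534541 - 500000 = 34541 m

34541 m


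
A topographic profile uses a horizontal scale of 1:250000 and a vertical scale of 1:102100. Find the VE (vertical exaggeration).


VE = horizontal_scale / vertical_scale = 250000 / 102100 ≈ 2.4

2.4x


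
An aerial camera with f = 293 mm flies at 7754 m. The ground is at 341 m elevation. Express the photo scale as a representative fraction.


scale = f / (H - h) = 293 mm / 7413 m = 293 / 7413000 = 1:25300

1:25300


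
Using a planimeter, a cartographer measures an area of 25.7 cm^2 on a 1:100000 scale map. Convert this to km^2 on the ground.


ground_area = 25.7 * (100000/100)^2 = 25700000.0 m^2 = 25.7 km^2

25.7 km^2


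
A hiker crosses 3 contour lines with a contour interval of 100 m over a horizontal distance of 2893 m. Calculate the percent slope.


elevation change = 3 * 100 = 300 m
slope = 300 / 2893 * 100 = 10.4%

10.4%


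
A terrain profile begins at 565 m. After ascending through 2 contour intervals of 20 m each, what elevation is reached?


elevation = 565 + 2 * 20 = 605 m

605 m


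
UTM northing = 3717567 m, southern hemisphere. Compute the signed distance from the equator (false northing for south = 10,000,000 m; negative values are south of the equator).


For southern: actual = 3717567 - 10000000 = -6282433 m

-6282433 m


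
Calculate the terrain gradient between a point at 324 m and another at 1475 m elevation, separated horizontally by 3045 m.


gradient = (1475 - 324) / 3045 = 1151 / 3045 = 0.378

0.378


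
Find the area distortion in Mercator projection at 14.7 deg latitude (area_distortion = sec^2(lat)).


area_distortion = 1/cos^2(14.7) = 1.069

1.069


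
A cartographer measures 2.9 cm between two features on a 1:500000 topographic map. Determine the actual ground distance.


ground = 2.9 cm * 500000 / 100 = 14500.0 m = 14.5 km

14.5 km


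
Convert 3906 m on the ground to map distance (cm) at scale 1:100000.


map_cm = 3906 * 100 / 100000 = 3.906 cm ≈ 3.91 cm

3.91 cm


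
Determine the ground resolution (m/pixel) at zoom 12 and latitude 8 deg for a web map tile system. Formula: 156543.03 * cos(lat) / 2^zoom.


res = 156543.03 * cos(8) / 2^12 = 156543.03 * 0.99026807 / 4096 = 37.85 m/pixel

37.85 m/pixel


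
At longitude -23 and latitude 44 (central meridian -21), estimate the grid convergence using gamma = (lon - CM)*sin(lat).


gamma = (-23 - -21) * sin(44) = -2 * 0.694658 = -1.389 degrees

-1.389 degrees


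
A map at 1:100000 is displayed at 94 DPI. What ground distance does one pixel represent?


pixel_cm = 2.54 / 94 ≈ 0.027021 cm
ground = pixel_cm * 100000 / 100 = 2.54 * 100000 / (94 * 100) = 254000 / 9400 ≈ 27.02 m

27.02 m


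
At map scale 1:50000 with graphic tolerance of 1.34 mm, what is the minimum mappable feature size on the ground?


ground = 1.34 mm * 50000 / 1000 = 67.0 m

67.0 m


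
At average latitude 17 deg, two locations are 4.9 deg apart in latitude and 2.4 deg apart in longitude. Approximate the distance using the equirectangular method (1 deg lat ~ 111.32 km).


dlat_km = 4.9 * 111.32 = 545.468
dlon_km = 2.4 * 111.32 * cos(17) ≈ 255.494
dist = sqrt(545.468^2 + 255.494^2) ≈ 602.3 km

602.3 km


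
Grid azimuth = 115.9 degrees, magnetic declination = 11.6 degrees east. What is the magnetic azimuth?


magnetic azimuth = grid azimuth - declination (east +ve)
mag_az = 115.9 - 11.6 = 104.3 degrees

104.3 degrees


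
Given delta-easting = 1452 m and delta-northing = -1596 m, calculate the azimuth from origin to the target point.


az = atan2(1452, -1596) = 137.7 deg
adjusted to 0-360: 137.7 degrees

137.7 degrees


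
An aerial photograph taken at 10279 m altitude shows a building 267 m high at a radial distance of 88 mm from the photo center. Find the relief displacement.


d = h * r / H = 267 * 88 / 10279 = 2.29 mm

2.29 mm


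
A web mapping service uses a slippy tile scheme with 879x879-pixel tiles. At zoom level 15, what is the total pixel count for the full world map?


tiles per axis = 2^15 = 32768
total tiles = 32768^2 = 1073741824
pixels per axis = 32768 * 879 = 28803072
total pixels = 28803072^2 = 829616956637184

829616956637184 pixels


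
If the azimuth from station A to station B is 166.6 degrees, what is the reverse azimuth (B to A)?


back azimuth = (166.6 + 180) mod 360 = 346.6 degrees

346.6 degrees


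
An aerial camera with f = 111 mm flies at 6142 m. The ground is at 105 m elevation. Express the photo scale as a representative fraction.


scale = f / (H - h) = 111 mm / 6037 m = 111 / 6037000 = 1:54387

1:54387


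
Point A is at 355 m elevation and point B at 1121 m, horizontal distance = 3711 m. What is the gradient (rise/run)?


gradient = (1121 - 355) / 3711 = 766 / 3711 = 0.2064

0.2064


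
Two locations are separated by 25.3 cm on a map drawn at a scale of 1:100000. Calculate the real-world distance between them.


ground = 25.3 cm * 100000 / 100 = 25300.0 m = 25.3 km

25.3 km


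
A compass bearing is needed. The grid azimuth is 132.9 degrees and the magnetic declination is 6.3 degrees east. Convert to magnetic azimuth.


magnetic azimuth = grid azimuth - declination (east +ve)
mag_az = 132.9 - 6.3 = 126.6 degrees

126.6 degrees


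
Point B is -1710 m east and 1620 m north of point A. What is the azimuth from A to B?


az = atan2(-1710, 1620) = -46.5 deg
adjusted to 0-360: 313.5 degrees

313.5 degrees


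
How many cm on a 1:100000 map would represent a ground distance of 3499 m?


map_cm = 3499 * 100 / 100000 = 3.499 cm ≈ 3.5 cm

3.5 cm


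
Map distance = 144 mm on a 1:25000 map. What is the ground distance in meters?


ground = 144 mm * 25000 / 1000 = 3600.0 m

3600.0 m


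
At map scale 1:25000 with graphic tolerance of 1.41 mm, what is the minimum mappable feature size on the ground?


ground = 1.41 mm * 25000 / 1000 = 35.25 m

35.25 m


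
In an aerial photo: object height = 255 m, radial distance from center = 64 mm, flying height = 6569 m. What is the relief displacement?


d = h * r / H = 255 * 64 / 6569 = 2.48 mm

2.48 mm


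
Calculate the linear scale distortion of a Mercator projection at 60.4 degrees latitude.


SF = 1 / cos(60.4) = 1 / 0.493942 = 2.025

2.025


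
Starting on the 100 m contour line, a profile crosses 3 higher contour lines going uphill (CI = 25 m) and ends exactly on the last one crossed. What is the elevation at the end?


elevation = 100 + 3 * 25 = 175 m

175 m


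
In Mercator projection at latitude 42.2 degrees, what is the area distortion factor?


area_distortion = 1/cos^2(42.2) = 1.822

1.822


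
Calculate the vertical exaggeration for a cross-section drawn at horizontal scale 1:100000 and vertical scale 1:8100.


VE = horizontal_scale / vertical_scale = 100000 / 8100 ≈ 12.3

12.3x


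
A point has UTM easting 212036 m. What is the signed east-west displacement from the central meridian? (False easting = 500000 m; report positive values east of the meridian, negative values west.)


displacement = 212036 - 500000 = -287964 m

-287964 m


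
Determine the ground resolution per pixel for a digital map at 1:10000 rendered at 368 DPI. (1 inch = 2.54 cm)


pixel_cm = 2.54 / 368 ≈ 0.006902 cm
ground = pixel_cm * 10000 / 100 = 2.54 * 10000 / (368 * 100) = 25400 / 36800 ≈ 0.69 m

0.69 m


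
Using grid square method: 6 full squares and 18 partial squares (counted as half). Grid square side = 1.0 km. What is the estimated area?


effective squares = 6 + 18 * 0.5 = 15.0
area = 15.0 * 1.0 = 15.0 km^2

15.0 km^2


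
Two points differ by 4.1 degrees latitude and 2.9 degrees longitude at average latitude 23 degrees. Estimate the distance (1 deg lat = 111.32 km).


dlat_km = 4.1 * 111.32 = 456.412
dlon_km = 2.9 * 111.32 * cos(23) ≈ 297.165
dist = sqrt(456.412^2 + 297.165^2) ≈ 544.6 km

544.6 km


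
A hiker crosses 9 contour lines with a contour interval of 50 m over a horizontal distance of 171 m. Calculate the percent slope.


elevation change = 9 * 50 = 450 m
slope = 450 / 171 * 100 = 263.2%

263.2%


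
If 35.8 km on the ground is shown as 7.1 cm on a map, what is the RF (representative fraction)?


ground = 35.8 km = 3580000 cm; RF denominator = ground / map = 3580000 / 7.1 ≈ 504225; RF = 1:504225

1:504225


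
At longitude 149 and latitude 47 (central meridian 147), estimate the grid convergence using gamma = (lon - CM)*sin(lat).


gamma = (149 - 147) * sin(47) = 2 * 0.731354 = 1.463 degrees

1.463 degrees


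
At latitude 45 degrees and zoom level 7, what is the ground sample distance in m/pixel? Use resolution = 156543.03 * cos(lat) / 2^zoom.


res = 156543.03 * cos(45) / 2^7 = 156543.03 * 0.70710678 / 128 = 864.79 m/pixel

864.79 m/pixel


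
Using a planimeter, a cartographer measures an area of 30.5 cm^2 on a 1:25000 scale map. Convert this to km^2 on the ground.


ground_area = 30.5 * (25000/100)^2 = 1906250.0 m^2 = 1.90625 km^2 ≈ 1.906 km^2

1.906 km^2


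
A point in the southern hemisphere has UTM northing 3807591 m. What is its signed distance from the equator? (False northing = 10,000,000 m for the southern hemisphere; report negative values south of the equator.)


For southern: actual = 3807591 - 10000000 = -6192409 m

-6192409 m


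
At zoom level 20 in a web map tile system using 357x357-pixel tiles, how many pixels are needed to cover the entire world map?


tiles per axis = 2^20 = 1048576
total tiles = 1048576^2 = 1099511627776
pixels per axis = 1048576 * 357 = 374341632
total pixels = 374341632^2 = 140131657448423424

140131657448423424 pixels


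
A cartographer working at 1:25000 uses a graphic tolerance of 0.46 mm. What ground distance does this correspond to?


ground = 0.46 mm * 25000 / 1000 = 11.5 m

11.5 m


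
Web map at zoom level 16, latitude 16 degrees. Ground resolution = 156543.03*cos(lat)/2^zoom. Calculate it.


res = 156543.03 * cos(16) / 2^16 = 156543.03 * 0.9612617 / 65536 = 2.3 m/pixel

2.3 m/pixel


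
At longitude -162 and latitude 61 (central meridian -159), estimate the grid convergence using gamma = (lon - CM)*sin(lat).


gamma = (-162 - -159) * sin(61) = -3 * 0.87462 = -2.624 degrees

-2.624 degrees


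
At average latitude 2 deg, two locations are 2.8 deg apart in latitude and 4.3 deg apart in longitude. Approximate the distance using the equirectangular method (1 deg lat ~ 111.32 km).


dlat_km = 2.8 * 111.32 = 311.696
dlon_km = 4.3 * 111.32 * cos(2) ≈ 478.384
dist = sqrt(311.696^2 + 478.384^2) ≈ 571.0 km

571.0 km


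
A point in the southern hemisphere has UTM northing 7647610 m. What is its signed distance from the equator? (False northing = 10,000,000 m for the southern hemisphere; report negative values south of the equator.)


For southern: actual = 7647610 - 10000000 = -2352390 m

-2352390 m


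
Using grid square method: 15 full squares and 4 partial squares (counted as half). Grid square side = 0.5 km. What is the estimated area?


effective squares = 15 + 4 * 0.5 = 17.0
area = 17.0 * 0.25 = 4.25 km^2

4.25 km^2


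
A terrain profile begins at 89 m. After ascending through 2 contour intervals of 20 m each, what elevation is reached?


elevation = 89 + 2 * 20 = 129 m

129 m


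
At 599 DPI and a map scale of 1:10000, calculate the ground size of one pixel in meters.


pixel_cm = 2.54 / 599 ≈ 0.00424 cm
ground = pixel_cm * 10000 / 100 = 2.54 * 10000 / (599 * 100) = 25400 / 59900 ≈ 0.42 m

0.42 m


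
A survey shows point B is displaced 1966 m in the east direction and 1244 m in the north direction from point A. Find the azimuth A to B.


az = atan2(1966, 1244) = 57.7 deg
adjusted to 0-360: 57.7 degrees

57.7 degrees


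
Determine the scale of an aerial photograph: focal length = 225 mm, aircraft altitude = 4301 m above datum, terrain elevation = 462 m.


scale = f / (H - h) = 225 mm / 3839 m = 225 / 3839000 = 1:17062

1:17062
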